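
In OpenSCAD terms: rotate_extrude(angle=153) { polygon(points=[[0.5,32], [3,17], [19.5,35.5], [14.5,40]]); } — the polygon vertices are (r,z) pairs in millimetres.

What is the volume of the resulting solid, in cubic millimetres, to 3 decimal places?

Profile (r,z), 4 vertices: (0.5,32) (3,17) (19.5,35.5) (14.5,40)
edge 0: (0.5,32)→(3,17)  cross = 0.5·17 − 3·32 = -87.5000; (r_i+r_j)·cross = 3.5·-87.5000 = -306.2500
edge 1: (3,17)→(19.5,35.5)  cross = 3·35.5 − 19.5·17 = -225.0000; (r_i+r_j)·cross = 22.5·-225.0000 = -5062.5000
edge 2: (19.5,35.5)→(14.5,40)  cross = 19.5·40 − 14.5·35.5 = 265.2500; (r_i+r_j)·cross = 34·265.2500 = 9018.5000
edge 3: (14.5,40)→(0.5,32)  cross = 14.5·32 − 0.5·40 = 444.0000; (r_i+r_j)·cross = 15·444.0000 = 6660.0000
Σcross = 396.7500 → A = |Σcross|/2 = 198.3750 mm²
Σ(r_i+r_j)·cross = 10309.7500 → first moment M = |Σ|/6 = 1718.2917
R_c = M/A = 1718.2917/198.3750 = 8.6618 mm
θ = 153° = 2.670354 rad
V = θ·R_c·A = 2.670354·8.6618·198.3750 = 4588.447 mm³

Volume = 4588.447 mm³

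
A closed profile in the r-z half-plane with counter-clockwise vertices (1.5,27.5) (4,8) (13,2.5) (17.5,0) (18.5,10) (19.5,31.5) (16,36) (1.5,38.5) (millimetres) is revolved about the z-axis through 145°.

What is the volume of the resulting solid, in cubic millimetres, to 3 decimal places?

Profile (r,z), 8 vertices: (1.5,27.5) (4,8) (13,2.5) (17.5,0) (18.5,10) (19.5,31.5) (16,36) (1.5,38.5)
edge 0: (1.5,27.5)→(4,8)  cross = 1.5·8 − 4·27.5 = -98.0000; (r_i+r_j)·cross = 5.5·-98.0000 = -539.0000
edge 1: (4,8)→(13,2.5)  cross = 4·2.5 − 13·8 = -94.0000; (r_i+r_j)·cross = 17·-94.0000 = -1598.0000
edge 2: (13,2.5)→(17.5,0)  cross = 13·0 − 17.5·2.5 = -43.7500; (r_i+r_j)·cross = 30.5·-43.7500 = -1334.3750
edge 3: (17.5,0)→(18.5,10)  cross = 17.5·10 − 18.5·0 = 175.0000; (r_i+r_j)·cross = 36·175.0000 = 6300.0000
edge 4: (18.5,10)→(19.5,31.5)  cross = 18.5·31.5 − 19.5·10 = 387.7500; (r_i+r_j)·cross = 38·387.7500 = 14734.5000
edge 5: (19.5,31.5)→(16,36)  cross = 19.5·36 − 16·31.5 = 198.0000; (r_i+r_j)·cross = 35.5·198.0000 = 7029.0000
edge 6: (16,36)→(1.5,38.5)  cross = 16·38.5 − 1.5·36 = 562.0000; (r_i+r_j)·cross = 17.5·562.0000 = 9835.0000
edge 7: (1.5,38.5)→(1.5,27.5)  cross = 1.5·27.5 − 1.5·38.5 = -16.5000; (r_i+r_j)·cross = 3·-16.5000 = -49.5000
Σcross = 1070.5000 → A = |Σcross|/2 = 535.2500 mm²
Σ(r_i+r_j)·cross = 34377.6250 → first moment M = |Σ|/6 = 5729.6042
R_c = M/A = 5729.6042/535.2500 = 10.7045 mm
θ = 145° = 2.530727 rad
V = θ·R_c·A = 2.530727·10.7045·535.2500 = 14500.066 mm³

Volume = 14500.066 mm³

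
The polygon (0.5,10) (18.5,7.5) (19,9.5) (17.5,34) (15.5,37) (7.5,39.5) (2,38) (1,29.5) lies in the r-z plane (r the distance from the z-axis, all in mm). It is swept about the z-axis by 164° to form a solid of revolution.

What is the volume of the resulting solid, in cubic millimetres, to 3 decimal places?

Profile (r,z), 8 vertices: (0.5,10) (18.5,7.5) (19,9.5) (17.5,34) (15.5,37) (7.5,39.5) (2,38) (1,29.5)
edge 0: (0.5,10)→(18.5,7.5)  cross = 0.5·7.5 − 18.5·10 = -181.2500; (r_i+r_j)·cross = 19·-181.2500 = -3443.7500
edge 1: (18.5,7.5)→(19,9.5)  cross = 18.5·9.5 − 19·7.5 = 33.2500; (r_i+r_j)·cross = 37.5·33.2500 = 1246.8750
edge 2: (19,9.5)→(17.5,34)  cross = 19·34 − 17.5·9.5 = 479.7500; (r_i+r_j)·cross = 36.5·479.7500 = 17510.8750
edge 3: (17.5,34)→(15.5,37)  cross = 17.5·37 − 15.5·34 = 120.5000; (r_i+r_j)·cross = 33·120.5000 = 3976.5000
edge 4: (15.5,37)→(7.5,39.5)  cross = 15.5·39.5 − 7.5·37 = 334.7500; (r_i+r_j)·cross = 23·334.7500 = 7699.2500
edge 5: (7.5,39.5)→(2,38)  cross = 7.5·38 − 2·39.5 = 206.0000; (r_i+r_j)·cross = 9.5·206.0000 = 1957.0000
edge 6: (2,38)→(1,29.5)  cross = 2·29.5 − 1·38 = 21.0000; (r_i+r_j)·cross = 3·21.0000 = 63.0000
edge 7: (1,29.5)→(0.5,10)  cross = 1·10 − 0.5·29.5 = -4.7500; (r_i+r_j)·cross = 1.5·-4.7500 = -7.1250
Σcross = 1009.2500 → A = |Σcross|/2 = 504.6250 mm²
Σ(r_i+r_j)·cross = 29002.6250 → first moment M = |Σ|/6 = 4833.7708
R_c = M/A = 4833.7708/504.6250 = 9.5789 mm
θ = 164° = 2.862340 rad
V = θ·R_c·A = 2.862340·9.5789·504.6250 = 13835.895 mm³

Volume = 13835.895 mm³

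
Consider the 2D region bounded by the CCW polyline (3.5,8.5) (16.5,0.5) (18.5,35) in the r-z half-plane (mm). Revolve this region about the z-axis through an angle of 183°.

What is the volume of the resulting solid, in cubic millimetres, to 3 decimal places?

Profile (r,z), 3 vertices: (3.5,8.5) (16.5,0.5) (18.5,35)
edge 0: (3.5,8.5)→(16.5,0.5)  cross = 3.5·0.5 − 16.5·8.5 = -138.5000; (r_i+r_j)·cross = 20·-138.5000 = -2770.0000
edge 1: (16.5,0.5)→(18.5,35)  cross = 16.5·35 − 18.5·0.5 = 568.2500; (r_i+r_j)·cross = 35·568.2500 = 19888.7500
edge 2: (18.5,35)→(3.5,8.5)  cross = 18.5·8.5 − 3.5·35 = 34.7500; (r_i+r_j)·cross = 22·34.7500 = 764.5000
Σcross = 464.5000 → A = |Σcross|/2 = 232.2500 mm²
Σ(r_i+r_j)·cross = 17883.2500 → first moment M = |Σ|/6 = 2980.5417
R_c = M/A = 2980.5417/232.2500 = 12.8333 mm
θ = 183° = 3.193953 rad
V = θ·R_c·A = 3.193953·12.8333·232.2500 = 9519.709 mm³

Volume = 9519.709 mm³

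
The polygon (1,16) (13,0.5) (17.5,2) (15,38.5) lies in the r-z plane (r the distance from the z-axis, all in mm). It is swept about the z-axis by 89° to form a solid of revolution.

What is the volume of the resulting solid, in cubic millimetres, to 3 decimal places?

Profile (r,z), 4 vertices: (1,16) (13,0.5) (17.5,2) (15,38.5)
edge 0: (1,16)→(13,0.5)  cross = 1·0.5 − 13·16 = -207.5000; (r_i+r_j)·cross = 14·-207.5000 = -2905.0000
edge 1: (13,0.5)→(17.5,2)  cross = 13·2 − 17.5·0.5 = 17.2500; (r_i+r_j)·cross = 30.5·17.2500 = 526.1250
edge 2: (17.5,2)→(15,38.5)  cross = 17.5·38.5 − 15·2 = 643.7500; (r_i+r_j)·cross = 32.5·643.7500 = 20921.8750
edge 3: (15,38.5)→(1,16)  cross = 15·16 − 1·38.5 = 201.5000; (r_i+r_j)·cross = 16·201.5000 = 3224.0000
Σcross = 655.0000 → A = |Σcross|/2 = 327.5000 mm²
Σ(r_i+r_j)·cross = 21767.0000 → first moment M = |Σ|/6 = 3627.8333
R_c = M/A = 3627.8333/327.5000 = 11.0774 mm
θ = 89° = 1.553343 rad
V = θ·R_c·A = 1.553343·11.0774·327.5000 = 5635.270 mm³

Volume = 5635.270 mm³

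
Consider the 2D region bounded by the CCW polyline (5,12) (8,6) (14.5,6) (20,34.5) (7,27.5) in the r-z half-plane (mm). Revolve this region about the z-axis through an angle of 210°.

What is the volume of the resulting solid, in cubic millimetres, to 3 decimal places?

Volume = 11649.582 mm³

Profile (r,z), 5 vertices: (5,12) (8,6) (14.5,6) (20,34.5) (7,27.5)
edge 0: (5,12)→(8,6)  cross = 5·6 − 8·12 = -66.0000; (r_i+r_j)·cross = 13·-66.0000 = -858.0000
edge 1: (8,6)→(14.5,6)  cross = 8·6 − 14.5·6 = -39.0000; (r_i+r_j)·cross = 22.5·-39.0000 = -877.5000
edge 2: (14.5,6)→(20,34.5)  cross = 14.5·34.5 − 20·6 = 380.2500; (r_i+r_j)·cross = 34.5·380.2500 = 13118.6250
edge 3: (20,34.5)→(7,27.5)  cross = 20·27.5 − 7·34.5 = 308.5000; (r_i+r_j)·cross = 27·308.5000 = 8329.5000
edge 4: (7,27.5)→(5,12)  cross = 7·12 − 5·27.5 = -53.5000; (r_i+r_j)·cross = 12·-53.5000 = -642.0000
Σcross = 530.2500 → A = |Σcross|/2 = 265.1250 mm²
Σ(r_i+r_j)·cross = 19070.6250 → first moment M = |Σ|/6 = 3178.4375
R_c = M/A = 3178.4375/265.1250 = 11.9884 mm
θ = 210° = 3.665191 rad
V = θ·R_c·A = 3.665191·11.9884·265.1250 = 11649.582 mm³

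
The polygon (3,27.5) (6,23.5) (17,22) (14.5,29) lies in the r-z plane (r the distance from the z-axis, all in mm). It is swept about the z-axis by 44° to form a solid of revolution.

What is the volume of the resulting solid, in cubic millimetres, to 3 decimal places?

Profile (r,z), 4 vertices: (3,27.5) (6,23.5) (17,22) (14.5,29)
edge 0: (3,27.5)→(6,23.5)  cross = 3·23.5 − 6·27.5 = -94.5000; (r_i+r_j)·cross = 9·-94.5000 = -850.5000
edge 1: (6,23.5)→(17,22)  cross = 6·22 − 17·23.5 = -267.5000; (r_i+r_j)·cross = 23·-267.5000 = -6152.5000
edge 2: (17,22)→(14.5,29)  cross = 17·29 − 14.5·22 = 174.0000; (r_i+r_j)·cross = 31.5·174.0000 = 5481.0000
edge 3: (14.5,29)→(3,27.5)  cross = 14.5·27.5 − 3·29 = 311.7500; (r_i+r_j)·cross = 17.5·311.7500 = 5455.6250
Σcross = 123.7500 → A = |Σcross|/2 = 61.8750 mm²
Σ(r_i+r_j)·cross = 3933.6250 → first moment M = |Σ|/6 = 655.6042
R_c = M/A = 655.6042/61.8750 = 10.5956 mm
θ = 44° = 0.767945 rad
V = θ·R_c·A = 0.767945·10.5956·61.8750 = 503.468 mm³

Volume = 503.468 mm³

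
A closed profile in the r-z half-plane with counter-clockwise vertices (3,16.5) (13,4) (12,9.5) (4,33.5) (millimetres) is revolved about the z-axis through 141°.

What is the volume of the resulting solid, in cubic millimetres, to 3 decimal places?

Volume = 1734.945 mm³

Profile (r,z), 4 vertices: (3,16.5) (13,4) (12,9.5) (4,33.5)
edge 0: (3,16.5)→(13,4)  cross = 3·4 − 13·16.5 = -202.5000; (r_i+r_j)·cross = 16·-202.5000 = -3240.0000
edge 1: (13,4)→(12,9.5)  cross = 13·9.5 − 12·4 = 75.5000; (r_i+r_j)·cross = 25·75.5000 = 1887.5000
edge 2: (12,9.5)→(4,33.5)  cross = 12·33.5 − 4·9.5 = 364.0000; (r_i+r_j)·cross = 16·364.0000 = 5824.0000
edge 3: (4,33.5)→(3,16.5)  cross = 4·16.5 − 3·33.5 = -34.5000; (r_i+r_j)·cross = 7·-34.5000 = -241.5000
Σcross = 202.5000 → A = |Σcross|/2 = 101.2500 mm²
Σ(r_i+r_j)·cross = 4230.0000 → first moment M = |Σ|/6 = 705.0000
R_c = M/A = 705.0000/101.2500 = 6.9630 mm
θ = 141° = 2.460914 rad
V = θ·R_c·A = 2.460914·6.9630·101.2500 = 1734.945 mm³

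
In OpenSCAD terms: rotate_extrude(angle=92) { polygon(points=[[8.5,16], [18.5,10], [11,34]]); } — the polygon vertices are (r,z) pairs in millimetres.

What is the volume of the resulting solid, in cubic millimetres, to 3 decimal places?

Profile (r,z), 3 vertices: (8.5,16) (18.5,10) (11,34)
edge 0: (8.5,16)→(18.5,10)  cross = 8.5·10 − 18.5·16 = -211.0000; (r_i+r_j)·cross = 27·-211.0000 = -5697.0000
edge 1: (18.5,10)→(11,34)  cross = 18.5·34 − 11·10 = 519.0000; (r_i+r_j)·cross = 29.5·519.0000 = 15310.5000
edge 2: (11,34)→(8.5,16)  cross = 11·16 − 8.5·34 = -113.0000; (r_i+r_j)·cross = 19.5·-113.0000 = -2203.5000
Σcross = 195.0000 → A = |Σcross|/2 = 97.5000 mm²
Σ(r_i+r_j)·cross = 7410.0000 → first moment M = |Σ|/6 = 1235.0000
R_c = M/A = 1235.0000/97.5000 = 12.6667 mm
θ = 92° = 1.605703 rad
V = θ·R_c·A = 1.605703·12.6667·97.5000 = 1983.043 mm³

Volume = 1983.043 mm³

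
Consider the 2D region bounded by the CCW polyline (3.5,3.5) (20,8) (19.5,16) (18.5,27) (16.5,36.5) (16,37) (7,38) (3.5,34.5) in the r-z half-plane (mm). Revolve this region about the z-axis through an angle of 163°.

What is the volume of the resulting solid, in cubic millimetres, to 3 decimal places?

Profile (r,z), 8 vertices: (3.5,3.5) (20,8) (19.5,16) (18.5,27) (16.5,36.5) (16,37) (7,38) (3.5,34.5)
edge 0: (3.5,3.5)→(20,8)  cross = 3.5·8 − 20·3.5 = -42.0000; (r_i+r_j)·cross = 23.5·-42.0000 = -987.0000
edge 1: (20,8)→(19.5,16)  cross = 20·16 − 19.5·8 = 164.0000; (r_i+r_j)·cross = 39.5·164.0000 = 6478.0000
edge 2: (19.5,16)→(18.5,27)  cross = 19.5·27 − 18.5·16 = 230.5000; (r_i+r_j)·cross = 38·230.5000 = 8759.0000
edge 3: (18.5,27)→(16.5,36.5)  cross = 18.5·36.5 − 16.5·27 = 229.7500; (r_i+r_j)·cross = 35·229.7500 = 8041.2500
edge 4: (16.5,36.5)→(16,37)  cross = 16.5·37 − 16·36.5 = 26.5000; (r_i+r_j)·cross = 32.5·26.5000 = 861.2500
edge 5: (16,37)→(7,38)  cross = 16·38 − 7·37 = 349.0000; (r_i+r_j)·cross = 23·349.0000 = 8027.0000
edge 6: (7,38)→(3.5,34.5)  cross = 7·34.5 − 3.5·38 = 108.5000; (r_i+r_j)·cross = 10.5·108.5000 = 1139.2500
edge 7: (3.5,34.5)→(3.5,3.5)  cross = 3.5·3.5 − 3.5·34.5 = -108.5000; (r_i+r_j)·cross = 7·-108.5000 = -759.5000
Σcross = 957.7500 → A = |Σcross|/2 = 478.8750 mm²
Σ(r_i+r_j)·cross = 31559.2500 → first moment M = |Σ|/6 = 5259.8750
R_c = M/A = 5259.8750/478.8750 = 10.9838 mm
θ = 163° = 2.844887 rad
V = θ·R_c·A = 2.844887·10.9838·478.8750 = 14963.748 mm³

Volume = 14963.748 mm³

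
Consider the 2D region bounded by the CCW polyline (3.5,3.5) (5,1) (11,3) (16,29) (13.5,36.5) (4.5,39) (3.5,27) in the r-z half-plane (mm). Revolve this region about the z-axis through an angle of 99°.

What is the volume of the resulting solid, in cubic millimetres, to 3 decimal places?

Profile (r,z), 7 vertices: (3.5,3.5) (5,1) (11,3) (16,29) (13.5,36.5) (4.5,39) (3.5,27)
edge 0: (3.5,3.5)→(5,1)  cross = 3.5·1 − 5·3.5 = -14.0000; (r_i+r_j)·cross = 8.5·-14.0000 = -119.0000
edge 1: (5,1)→(11,3)  cross = 5·3 − 11·1 = 4.0000; (r_i+r_j)·cross = 16·4.0000 = 64.0000
edge 2: (11,3)→(16,29)  cross = 11·29 − 16·3 = 271.0000; (r_i+r_j)·cross = 27·271.0000 = 7317.0000
edge 3: (16,29)→(13.5,36.5)  cross = 16·36.5 − 13.5·29 = 192.5000; (r_i+r_j)·cross = 29.5·192.5000 = 5678.7500
edge 4: (13.5,36.5)→(4.5,39)  cross = 13.5·39 − 4.5·36.5 = 362.2500; (r_i+r_j)·cross = 18·362.2500 = 6520.5000
edge 5: (4.5,39)→(3.5,27)  cross = 4.5·27 − 3.5·39 = -15.0000; (r_i+r_j)·cross = 8·-15.0000 = -120.0000
edge 6: (3.5,27)→(3.5,3.5)  cross = 3.5·3.5 − 3.5·27 = -82.2500; (r_i+r_j)·cross = 7·-82.2500 = -575.7500
Σcross = 718.5000 → A = |Σcross|/2 = 359.2500 mm²
Σ(r_i+r_j)·cross = 18765.5000 → first moment M = |Σ|/6 = 3127.5833
R_c = M/A = 3127.5833/359.2500 = 8.7059 mm
θ = 99° = 1.727876 rad
V = θ·R_c·A = 1.727876·8.7059·359.2500 = 5404.076 mm³

Volume = 5404.076 mm³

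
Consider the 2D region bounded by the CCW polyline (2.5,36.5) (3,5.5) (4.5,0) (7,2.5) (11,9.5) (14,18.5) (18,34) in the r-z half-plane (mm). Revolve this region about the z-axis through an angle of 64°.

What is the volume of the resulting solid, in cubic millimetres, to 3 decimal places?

Volume = 3385.217 mm³

Profile (r,z), 7 vertices: (2.5,36.5) (3,5.5) (4.5,0) (7,2.5) (11,9.5) (14,18.5) (18,34)
edge 0: (2.5,36.5)→(3,5.5)  cross = 2.5·5.5 − 3·36.5 = -95.7500; (r_i+r_j)·cross = 5.5·-95.7500 = -526.6250
edge 1: (3,5.5)→(4.5,0)  cross = 3·0 − 4.5·5.5 = -24.7500; (r_i+r_j)·cross = 7.5·-24.7500 = -185.6250
edge 2: (4.5,0)→(7,2.5)  cross = 4.5·2.5 − 7·0 = 11.2500; (r_i+r_j)·cross = 11.5·11.2500 = 129.3750
edge 3: (7,2.5)→(11,9.5)  cross = 7·9.5 − 11·2.5 = 39.0000; (r_i+r_j)·cross = 18·39.0000 = 702.0000
edge 4: (11,9.5)→(14,18.5)  cross = 11·18.5 − 14·9.5 = 70.5000; (r_i+r_j)·cross = 25·70.5000 = 1762.5000
edge 5: (14,18.5)→(18,34)  cross = 14·34 − 18·18.5 = 143.0000; (r_i+r_j)·cross = 32·143.0000 = 4576.0000
edge 6: (18,34)→(2.5,36.5)  cross = 18·36.5 − 2.5·34 = 572.0000; (r_i+r_j)·cross = 20.5·572.0000 = 11726.0000
Σcross = 715.2500 → A = |Σcross|/2 = 357.6250 mm²
Σ(r_i+r_j)·cross = 18183.6250 → first moment M = |Σ|/6 = 3030.6042
R_c = M/A = 3030.6042/357.6250 = 8.4743 mm
θ = 64° = 1.117011 rad
V = θ·R_c·A = 1.117011·8.4743·357.6250 = 3385.217 mm³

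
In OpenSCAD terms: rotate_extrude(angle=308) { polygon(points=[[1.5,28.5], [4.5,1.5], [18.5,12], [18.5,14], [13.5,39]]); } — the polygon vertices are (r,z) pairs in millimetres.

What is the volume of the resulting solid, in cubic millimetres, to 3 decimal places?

Profile (r,z), 5 vertices: (1.5,28.5) (4.5,1.5) (18.5,12) (18.5,14) (13.5,39)
edge 0: (1.5,28.5)→(4.5,1.5)  cross = 1.5·1.5 − 4.5·28.5 = -126.0000; (r_i+r_j)·cross = 6·-126.0000 = -756.0000
edge 1: (4.5,1.5)→(18.5,12)  cross = 4.5·12 − 18.5·1.5 = 26.2500; (r_i+r_j)·cross = 23·26.2500 = 603.7500
edge 2: (18.5,12)→(18.5,14)  cross = 18.5·14 − 18.5·12 = 37.0000; (r_i+r_j)·cross = 37·37.0000 = 1369.0000
edge 3: (18.5,14)→(13.5,39)  cross = 18.5·39 − 13.5·14 = 532.5000; (r_i+r_j)·cross = 32·532.5000 = 17040.0000
edge 4: (13.5,39)→(1.5,28.5)  cross = 13.5·28.5 − 1.5·39 = 326.2500; (r_i+r_j)·cross = 15·326.2500 = 4893.7500
Σcross = 796.0000 → A = |Σcross|/2 = 398.0000 mm²
Σ(r_i+r_j)·cross = 23150.5000 → first moment M = |Σ|/6 = 3858.4167
R_c = M/A = 3858.4167/398.0000 = 9.6945 mm
θ = 308° = 5.375614 rad
V = θ·R_c·A = 5.375614·9.6945·398.0000 = 20741.359 mm³

Volume = 20741.359 mm³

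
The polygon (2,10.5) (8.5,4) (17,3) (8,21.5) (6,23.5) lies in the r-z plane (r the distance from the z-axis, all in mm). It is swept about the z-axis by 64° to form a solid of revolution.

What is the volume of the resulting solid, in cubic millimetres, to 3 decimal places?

Volume = 1406.433 mm³

Profile (r,z), 5 vertices: (2,10.5) (8.5,4) (17,3) (8,21.5) (6,23.5)
edge 0: (2,10.5)→(8.5,4)  cross = 2·4 − 8.5·10.5 = -81.2500; (r_i+r_j)·cross = 10.5·-81.2500 = -853.1250
edge 1: (8.5,4)→(17,3)  cross = 8.5·3 − 17·4 = -42.5000; (r_i+r_j)·cross = 25.5·-42.5000 = -1083.7500
edge 2: (17,3)→(8,21.5)  cross = 17·21.5 − 8·3 = 341.5000; (r_i+r_j)·cross = 25·341.5000 = 8537.5000
edge 3: (8,21.5)→(6,23.5)  cross = 8·23.5 − 6·21.5 = 59.0000; (r_i+r_j)·cross = 14·59.0000 = 826.0000
edge 4: (6,23.5)→(2,10.5)  cross = 6·10.5 − 2·23.5 = 16.0000; (r_i+r_j)·cross = 8·16.0000 = 128.0000
Σcross = 292.7500 → A = |Σcross|/2 = 146.3750 mm²
Σ(r_i+r_j)·cross = 7554.6250 → first moment M = |Σ|/6 = 1259.1042
R_c = M/A = 1259.1042/146.3750 = 8.6019 mm
θ = 64° = 1.117011 rad
V = θ·R_c·A = 1.117011·8.6019·146.3750 = 1406.433 mm³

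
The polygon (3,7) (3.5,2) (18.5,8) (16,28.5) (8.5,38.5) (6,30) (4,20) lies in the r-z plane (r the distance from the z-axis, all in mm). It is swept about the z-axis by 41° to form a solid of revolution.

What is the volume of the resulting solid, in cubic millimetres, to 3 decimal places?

Profile (r,z), 7 vertices: (3,7) (3.5,2) (18.5,8) (16,28.5) (8.5,38.5) (6,30) (4,20)
edge 0: (3,7)→(3.5,2)  cross = 3·2 − 3.5·7 = -18.5000; (r_i+r_j)·cross = 6.5·-18.5000 = -120.2500
edge 1: (3.5,2)→(18.5,8)  cross = 3.5·8 − 18.5·2 = -9.0000; (r_i+r_j)·cross = 22·-9.0000 = -198.0000
edge 2: (18.5,8)→(16,28.5)  cross = 18.5·28.5 − 16·8 = 399.2500; (r_i+r_j)·cross = 34.5·399.2500 = 13774.1250
edge 3: (16,28.5)→(8.5,38.5)  cross = 16·38.5 − 8.5·28.5 = 373.7500; (r_i+r_j)·cross = 24.5·373.7500 = 9156.8750
edge 4: (8.5,38.5)→(6,30)  cross = 8.5·30 − 6·38.5 = 24.0000; (r_i+r_j)·cross = 14.5·24.0000 = 348.0000
edge 5: (6,30)→(4,20)  cross = 6·20 − 4·30 = 0.0000; (r_i+r_j)·cross = 10·0.0000 = 0.0000
edge 6: (4,20)→(3,7)  cross = 4·7 − 3·20 = -32.0000; (r_i+r_j)·cross = 7·-32.0000 = -224.0000
Σcross = 737.5000 → A = |Σcross|/2 = 368.7500 mm²
Σ(r_i+r_j)·cross = 22736.7500 → first moment M = |Σ|/6 = 3789.4583
R_c = M/A = 3789.4583/368.7500 = 10.2765 mm
θ = 41° = 0.715585 rad
V = θ·R_c·A = 0.715585·10.2765·368.7500 = 2711.680 mm³

Volume = 2711.680 mm³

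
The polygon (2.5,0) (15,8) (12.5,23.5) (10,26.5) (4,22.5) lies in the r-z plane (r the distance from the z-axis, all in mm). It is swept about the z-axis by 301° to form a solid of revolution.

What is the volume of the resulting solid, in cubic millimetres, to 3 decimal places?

Volume = 9420.952 mm³

Profile (r,z), 5 vertices: (2.5,0) (15,8) (12.5,23.5) (10,26.5) (4,22.5)
edge 0: (2.5,0)→(15,8)  cross = 2.5·8 − 15·0 = 20.0000; (r_i+r_j)·cross = 17.5·20.0000 = 350.0000
edge 1: (15,8)→(12.5,23.5)  cross = 15·23.5 − 12.5·8 = 252.5000; (r_i+r_j)·cross = 27.5·252.5000 = 6943.7500
edge 2: (12.5,23.5)→(10,26.5)  cross = 12.5·26.5 − 10·23.5 = 96.2500; (r_i+r_j)·cross = 22.5·96.2500 = 2165.6250
edge 3: (10,26.5)→(4,22.5)  cross = 10·22.5 − 4·26.5 = 119.0000; (r_i+r_j)·cross = 14·119.0000 = 1666.0000
edge 4: (4,22.5)→(2.5,0)  cross = 4·0 − 2.5·22.5 = -56.2500; (r_i+r_j)·cross = 6.5·-56.2500 = -365.6250
Σcross = 431.5000 → A = |Σcross|/2 = 215.7500 mm²
Σ(r_i+r_j)·cross = 10759.7500 → first moment M = |Σ|/6 = 1793.2917
R_c = M/A = 1793.2917/215.7500 = 8.3119 mm
θ = 301° = 5.253441 rad
V = θ·R_c·A = 5.253441·8.3119·215.7500 = 9420.952 mm³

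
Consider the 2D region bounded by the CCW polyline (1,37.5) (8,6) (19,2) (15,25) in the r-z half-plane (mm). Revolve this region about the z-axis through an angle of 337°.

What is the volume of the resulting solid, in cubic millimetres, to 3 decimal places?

Volume = 18074.647 mm³

Profile (r,z), 4 vertices: (1,37.5) (8,6) (19,2) (15,25)
edge 0: (1,37.5)→(8,6)  cross = 1·6 − 8·37.5 = -294.0000; (r_i+r_j)·cross = 9·-294.0000 = -2646.0000
edge 1: (8,6)→(19,2)  cross = 8·2 − 19·6 = -98.0000; (r_i+r_j)·cross = 27·-98.0000 = -2646.0000
edge 2: (19,2)→(15,25)  cross = 19·25 − 15·2 = 445.0000; (r_i+r_j)·cross = 34·445.0000 = 15130.0000
edge 3: (15,25)→(1,37.5)  cross = 15·37.5 − 1·25 = 537.5000; (r_i+r_j)·cross = 16·537.5000 = 8600.0000
Σcross = 590.5000 → A = |Σcross|/2 = 295.2500 mm²
Σ(r_i+r_j)·cross = 18438.0000 → first moment M = |Σ|/6 = 3073.0000
R_c = M/A = 3073.0000/295.2500 = 10.4081 mm
θ = 337° = 5.881760 rad
V = θ·R_c·A = 5.881760·10.4081·295.2500 = 18074.647 mm³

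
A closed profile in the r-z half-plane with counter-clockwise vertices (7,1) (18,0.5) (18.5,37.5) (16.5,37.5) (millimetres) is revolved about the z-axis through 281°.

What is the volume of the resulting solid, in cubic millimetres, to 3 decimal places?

Profile (r,z), 4 vertices: (7,1) (18,0.5) (18.5,37.5) (16.5,37.5)
edge 0: (7,1)→(18,0.5)  cross = 7·0.5 − 18·1 = -14.5000; (r_i+r_j)·cross = 25·-14.5000 = -362.5000
edge 1: (18,0.5)→(18.5,37.5)  cross = 18·37.5 − 18.5·0.5 = 665.7500; (r_i+r_j)·cross = 36.5·665.7500 = 24299.8750
edge 2: (18.5,37.5)→(16.5,37.5)  cross = 18.5·37.5 − 16.5·37.5 = 75.0000; (r_i+r_j)·cross = 35·75.0000 = 2625.0000
edge 3: (16.5,37.5)→(7,1)  cross = 16.5·1 − 7·37.5 = -246.0000; (r_i+r_j)·cross = 23.5·-246.0000 = -5781.0000
Σcross = 480.2500 → A = |Σcross|/2 = 240.1250 mm²
Σ(r_i+r_j)·cross = 20781.3750 → first moment M = |Σ|/6 = 3463.5625
R_c = M/A = 3463.5625/240.1250 = 14.4240 mm
θ = 281° = 4.904375 rad
V = θ·R_c·A = 4.904375·14.4240·240.1250 = 16986.610 mm³

Volume = 16986.610 mm³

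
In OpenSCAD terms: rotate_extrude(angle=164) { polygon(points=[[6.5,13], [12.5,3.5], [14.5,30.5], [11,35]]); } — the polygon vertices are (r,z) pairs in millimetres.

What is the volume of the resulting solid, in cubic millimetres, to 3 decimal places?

Profile (r,z), 4 vertices: (6.5,13) (12.5,3.5) (14.5,30.5) (11,35)
edge 0: (6.5,13)→(12.5,3.5)  cross = 6.5·3.5 − 12.5·13 = -139.7500; (r_i+r_j)·cross = 19·-139.7500 = -2655.2500
edge 1: (12.5,3.5)→(14.5,30.5)  cross = 12.5·30.5 − 14.5·3.5 = 330.5000; (r_i+r_j)·cross = 27·330.5000 = 8923.5000
edge 2: (14.5,30.5)→(11,35)  cross = 14.5·35 − 11·30.5 = 172.0000; (r_i+r_j)·cross = 25.5·172.0000 = 4386.0000
edge 3: (11,35)→(6.5,13)  cross = 11·13 − 6.5·35 = -84.5000; (r_i+r_j)·cross = 17.5·-84.5000 = -1478.7500
Σcross = 278.2500 → A = |Σcross|/2 = 139.1250 mm²
Σ(r_i+r_j)·cross = 9175.5000 → first moment M = |Σ|/6 = 1529.2500
R_c = M/A = 1529.2500/139.1250 = 10.9919 mm
θ = 164° = 2.862340 rad
V = θ·R_c·A = 2.862340·10.9919·139.1250 = 4377.233 mm³

Volume = 4377.233 mm³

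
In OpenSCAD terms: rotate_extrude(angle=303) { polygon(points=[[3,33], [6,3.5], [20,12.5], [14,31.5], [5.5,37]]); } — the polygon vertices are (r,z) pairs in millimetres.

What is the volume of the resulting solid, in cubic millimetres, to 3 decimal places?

Profile (r,z), 5 vertices: (3,33) (6,3.5) (20,12.5) (14,31.5) (5.5,37)
edge 0: (3,33)→(6,3.5)  cross = 3·3.5 − 6·33 = -187.5000; (r_i+r_j)·cross = 9·-187.5000 = -1687.5000
edge 1: (6,3.5)→(20,12.5)  cross = 6·12.5 − 20·3.5 = 5.0000; (r_i+r_j)·cross = 26·5.0000 = 130.0000
edge 2: (20,12.5)→(14,31.5)  cross = 20·31.5 − 14·12.5 = 455.0000; (r_i+r_j)·cross = 34·455.0000 = 15470.0000
edge 3: (14,31.5)→(5.5,37)  cross = 14·37 − 5.5·31.5 = 344.7500; (r_i+r_j)·cross = 19.5·344.7500 = 6722.6250
edge 4: (5.5,37)→(3,33)  cross = 5.5·33 − 3·37 = 70.5000; (r_i+r_j)·cross = 8.5·70.5000 = 599.2500
Σcross = 687.7500 → A = |Σcross|/2 = 343.8750 mm²
Σ(r_i+r_j)·cross = 21234.3750 → first moment M = |Σ|/6 = 3539.0625
R_c = M/A = 3539.0625/343.8750 = 10.2917 mm
θ = 303° = 5.288348 rad
V = θ·R_c·A = 5.288348·10.2917·343.8750 = 18715.793 mm³

Volume = 18715.793 mm³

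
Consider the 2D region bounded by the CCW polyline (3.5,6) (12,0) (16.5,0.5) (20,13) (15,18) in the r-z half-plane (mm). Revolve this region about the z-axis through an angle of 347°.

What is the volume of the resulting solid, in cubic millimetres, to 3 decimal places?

Profile (r,z), 5 vertices: (3.5,6) (12,0) (16.5,0.5) (20,13) (15,18)
edge 0: (3.5,6)→(12,0)  cross = 3.5·0 − 12·6 = -72.0000; (r_i+r_j)·cross = 15.5·-72.0000 = -1116.0000
edge 1: (12,0)→(16.5,0.5)  cross = 12·0.5 − 16.5·0 = 6.0000; (r_i+r_j)·cross = 28.5·6.0000 = 171.0000
edge 2: (16.5,0.5)→(20,13)  cross = 16.5·13 − 20·0.5 = 204.5000; (r_i+r_j)·cross = 36.5·204.5000 = 7464.2500
edge 3: (20,13)→(15,18)  cross = 20·18 − 15·13 = 165.0000; (r_i+r_j)·cross = 35·165.0000 = 5775.0000
edge 4: (15,18)→(3.5,6)  cross = 15·6 − 3.5·18 = 27.0000; (r_i+r_j)·cross = 18.5·27.0000 = 499.5000
Σcross = 330.5000 → A = |Σcross|/2 = 165.2500 mm²
Σ(r_i+r_j)·cross = 12793.7500 → first moment M = |Σ|/6 = 2132.2917
R_c = M/A = 2132.2917/165.2500 = 12.9034 mm
θ = 347° = 6.056293 rad
V = θ·R_c·A = 6.056293·12.9034·165.2500 = 12913.782 mm³

Volume = 12913.782 mm³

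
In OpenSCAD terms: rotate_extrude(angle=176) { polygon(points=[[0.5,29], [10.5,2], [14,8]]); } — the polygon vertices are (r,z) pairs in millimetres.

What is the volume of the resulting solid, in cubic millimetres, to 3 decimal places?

Profile (r,z), 3 vertices: (0.5,29) (10.5,2) (14,8)
edge 0: (0.5,29)→(10.5,2)  cross = 0.5·2 − 10.5·29 = -303.5000; (r_i+r_j)·cross = 11·-303.5000 = -3338.5000
edge 1: (10.5,2)→(14,8)  cross = 10.5·8 − 14·2 = 56.0000; (r_i+r_j)·cross = 24.5·56.0000 = 1372.0000
edge 2: (14,8)→(0.5,29)  cross = 14·29 − 0.5·8 = 402.0000; (r_i+r_j)·cross = 14.5·402.0000 = 5829.0000
Σcross = 154.5000 → A = |Σcross|/2 = 77.2500 mm²
Σ(r_i+r_j)·cross = 3862.5000 → first moment M = |Σ|/6 = 643.7500
R_c = M/A = 643.7500/77.2500 = 8.3333 mm
θ = 176° = 3.071779 rad
V = θ·R_c·A = 3.071779·8.3333·77.2500 = 1977.458 mm³

Volume = 1977.458 mm³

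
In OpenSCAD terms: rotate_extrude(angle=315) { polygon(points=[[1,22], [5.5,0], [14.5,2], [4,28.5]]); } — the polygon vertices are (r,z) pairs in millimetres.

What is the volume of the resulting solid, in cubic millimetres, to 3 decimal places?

Profile (r,z), 4 vertices: (1,22) (5.5,0) (14.5,2) (4,28.5)
edge 0: (1,22)→(5.5,0)  cross = 1·0 − 5.5·22 = -121.0000; (r_i+r_j)·cross = 6.5·-121.0000 = -786.5000
edge 1: (5.5,0)→(14.5,2)  cross = 5.5·2 − 14.5·0 = 11.0000; (r_i+r_j)·cross = 20·11.0000 = 220.0000
edge 2: (14.5,2)→(4,28.5)  cross = 14.5·28.5 − 4·2 = 405.2500; (r_i+r_j)·cross = 18.5·405.2500 = 7497.1250
edge 3: (4,28.5)→(1,22)  cross = 4·22 − 1·28.5 = 59.5000; (r_i+r_j)·cross = 5·59.5000 = 297.5000
Σcross = 354.7500 → A = |Σcross|/2 = 177.3750 mm²
Σ(r_i+r_j)·cross = 7228.1250 → first moment M = |Σ|/6 = 1204.6875
R_c = M/A = 1204.6875/177.3750 = 6.7918 mm
θ = 315° = 5.497787 rad
V = θ·R_c·A = 5.497787·6.7918·177.3750 = 6623.115 mm³

Volume = 6623.115 mm³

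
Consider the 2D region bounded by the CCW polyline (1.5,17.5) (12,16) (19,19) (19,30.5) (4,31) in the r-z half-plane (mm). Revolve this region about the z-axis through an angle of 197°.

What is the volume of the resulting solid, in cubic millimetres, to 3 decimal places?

Volume = 8198.193 mm³

Profile (r,z), 5 vertices: (1.5,17.5) (12,16) (19,19) (19,30.5) (4,31)
edge 0: (1.5,17.5)→(12,16)  cross = 1.5·16 − 12·17.5 = -186.0000; (r_i+r_j)·cross = 13.5·-186.0000 = -2511.0000
edge 1: (12,16)→(19,19)  cross = 12·19 − 19·16 = -76.0000; (r_i+r_j)·cross = 31·-76.0000 = -2356.0000
edge 2: (19,19)→(19,30.5)  cross = 19·30.5 − 19·19 = 218.5000; (r_i+r_j)·cross = 38·218.5000 = 8303.0000
edge 3: (19,30.5)→(4,31)  cross = 19·31 − 4·30.5 = 467.0000; (r_i+r_j)·cross = 23·467.0000 = 10741.0000
edge 4: (4,31)→(1.5,17.5)  cross = 4·17.5 − 1.5·31 = 23.5000; (r_i+r_j)·cross = 5.5·23.5000 = 129.2500
Σcross = 447.0000 → A = |Σcross|/2 = 223.5000 mm²
Σ(r_i+r_j)·cross = 14306.2500 → first moment M = |Σ|/6 = 2384.3750
R_c = M/A = 2384.3750/223.5000 = 10.6683 mm
θ = 197° = 3.438299 rad
V = θ·R_c·A = 3.438299·10.6683·223.5000 = 8198.193 mm³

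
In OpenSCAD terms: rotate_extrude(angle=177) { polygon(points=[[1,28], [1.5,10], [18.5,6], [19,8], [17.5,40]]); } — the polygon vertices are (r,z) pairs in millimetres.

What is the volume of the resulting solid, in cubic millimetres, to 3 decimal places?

Volume = 14740.789 mm³

Profile (r,z), 5 vertices: (1,28) (1.5,10) (18.5,6) (19,8) (17.5,40)
edge 0: (1,28)→(1.5,10)  cross = 1·10 − 1.5·28 = -32.0000; (r_i+r_j)·cross = 2.5·-32.0000 = -80.0000
edge 1: (1.5,10)→(18.5,6)  cross = 1.5·6 − 18.5·10 = -176.0000; (r_i+r_j)·cross = 20·-176.0000 = -3520.0000
edge 2: (18.5,6)→(19,8)  cross = 18.5·8 − 19·6 = 34.0000; (r_i+r_j)·cross = 37.5·34.0000 = 1275.0000
edge 3: (19,8)→(17.5,40)  cross = 19·40 − 17.5·8 = 620.0000; (r_i+r_j)·cross = 36.5·620.0000 = 22630.0000
edge 4: (17.5,40)→(1,28)  cross = 17.5·28 − 1·40 = 450.0000; (r_i+r_j)·cross = 18.5·450.0000 = 8325.0000
Σcross = 896.0000 → A = |Σcross|/2 = 448.0000 mm²
Σ(r_i+r_j)·cross = 28630.0000 → first moment M = |Σ|/6 = 4771.6667
R_c = M/A = 4771.6667/448.0000 = 10.6510 mm
θ = 177° = 3.089233 rad
V = θ·R_c·A = 3.089233·10.6510·448.0000 = 14740.789 mm³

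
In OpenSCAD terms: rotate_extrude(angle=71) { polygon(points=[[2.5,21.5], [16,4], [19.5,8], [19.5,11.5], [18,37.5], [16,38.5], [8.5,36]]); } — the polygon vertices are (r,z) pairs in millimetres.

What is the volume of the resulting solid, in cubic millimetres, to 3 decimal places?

Volume = 5822.873 mm³

Profile (r,z), 7 vertices: (2.5,21.5) (16,4) (19.5,8) (19.5,11.5) (18,37.5) (16,38.5) (8.5,36)
edge 0: (2.5,21.5)→(16,4)  cross = 2.5·4 − 16·21.5 = -334.0000; (r_i+r_j)·cross = 18.5·-334.0000 = -6179.0000
edge 1: (16,4)→(19.5,8)  cross = 16·8 − 19.5·4 = 50.0000; (r_i+r_j)·cross = 35.5·50.0000 = 1775.0000
edge 2: (19.5,8)→(19.5,11.5)  cross = 19.5·11.5 − 19.5·8 = 68.2500; (r_i+r_j)·cross = 39·68.2500 = 2661.7500
edge 3: (19.5,11.5)→(18,37.5)  cross = 19.5·37.5 − 18·11.5 = 524.2500; (r_i+r_j)·cross = 37.5·524.2500 = 19659.3750
edge 4: (18,37.5)→(16,38.5)  cross = 18·38.5 − 16·37.5 = 93.0000; (r_i+r_j)·cross = 34·93.0000 = 3162.0000
edge 5: (16,38.5)→(8.5,36)  cross = 16·36 − 8.5·38.5 = 248.7500; (r_i+r_j)·cross = 24.5·248.7500 = 6094.3750
edge 6: (8.5,36)→(2.5,21.5)  cross = 8.5·21.5 − 2.5·36 = 92.7500; (r_i+r_j)·cross = 11·92.7500 = 1020.2500
Σcross = 743.0000 → A = |Σcross|/2 = 371.5000 mm²
Σ(r_i+r_j)·cross = 28193.7500 → first moment M = |Σ|/6 = 4698.9583
R_c = M/A = 4698.9583/371.5000 = 12.6486 mm
θ = 71° = 1.239184 rad
V = θ·R_c·A = 1.239184·12.6486·371.5000 = 5822.873 mm³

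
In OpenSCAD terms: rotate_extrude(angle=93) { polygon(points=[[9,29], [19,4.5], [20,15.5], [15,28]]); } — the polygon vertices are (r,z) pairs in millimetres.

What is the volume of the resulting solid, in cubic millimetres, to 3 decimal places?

Profile (r,z), 4 vertices: (9,29) (19,4.5) (20,15.5) (15,28)
edge 0: (9,29)→(19,4.5)  cross = 9·4.5 − 19·29 = -510.5000; (r_i+r_j)·cross = 28·-510.5000 = -14294.0000
edge 1: (19,4.5)→(20,15.5)  cross = 19·15.5 − 20·4.5 = 204.5000; (r_i+r_j)·cross = 39·204.5000 = 7975.5000
edge 2: (20,15.5)→(15,28)  cross = 20·28 − 15·15.5 = 327.5000; (r_i+r_j)·cross = 35·327.5000 = 11462.5000
edge 3: (15,28)→(9,29)  cross = 15·29 − 9·28 = 183.0000; (r_i+r_j)·cross = 24·183.0000 = 4392.0000
Σcross = 204.5000 → A = |Σcross|/2 = 102.2500 mm²
Σ(r_i+r_j)·cross = 9536.0000 → first moment M = |Σ|/6 = 1589.3333
R_c = M/A = 1589.3333/102.2500 = 15.5436 mm
θ = 93° = 1.623156 rad
V = θ·R_c·A = 1.623156·15.5436·102.2500 = 2579.736 mm³

Volume = 2579.736 mm³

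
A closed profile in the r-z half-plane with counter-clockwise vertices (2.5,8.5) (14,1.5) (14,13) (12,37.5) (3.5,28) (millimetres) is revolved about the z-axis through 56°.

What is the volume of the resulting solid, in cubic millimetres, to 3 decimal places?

Profile (r,z), 5 vertices: (2.5,8.5) (14,1.5) (14,13) (12,37.5) (3.5,28)
edge 0: (2.5,8.5)→(14,1.5)  cross = 2.5·1.5 − 14·8.5 = -115.2500; (r_i+r_j)·cross = 16.5·-115.2500 = -1901.6250
edge 1: (14,1.5)→(14,13)  cross = 14·13 − 14·1.5 = 161.0000; (r_i+r_j)·cross = 28·161.0000 = 4508.0000
edge 2: (14,13)→(12,37.5)  cross = 14·37.5 − 12·13 = 369.0000; (r_i+r_j)·cross = 26·369.0000 = 9594.0000
edge 3: (12,37.5)→(3.5,28)  cross = 12·28 − 3.5·37.5 = 204.7500; (r_i+r_j)·cross = 15.5·204.7500 = 3173.6250
edge 4: (3.5,28)→(2.5,8.5)  cross = 3.5·8.5 − 2.5·28 = -40.2500; (r_i+r_j)·cross = 6·-40.2500 = -241.5000
Σcross = 579.2500 → A = |Σcross|/2 = 289.6250 mm²
Σ(r_i+r_j)·cross = 15132.5000 → first moment M = |Σ|/6 = 2522.0833
R_c = M/A = 2522.0833/289.6250 = 8.7081 mm
θ = 56° = 0.977384 rad
V = θ·R_c·A = 0.977384·8.7081·289.6250 = 2465.045 mm³

Volume = 2465.045 mm³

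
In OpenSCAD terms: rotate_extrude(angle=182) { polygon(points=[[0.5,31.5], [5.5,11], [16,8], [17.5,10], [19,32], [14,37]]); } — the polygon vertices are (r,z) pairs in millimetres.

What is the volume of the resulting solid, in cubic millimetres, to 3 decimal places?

Volume = 13167.516 mm³

Profile (r,z), 6 vertices: (0.5,31.5) (5.5,11) (16,8) (17.5,10) (19,32) (14,37)
edge 0: (0.5,31.5)→(5.5,11)  cross = 0.5·11 − 5.5·31.5 = -167.7500; (r_i+r_j)·cross = 6·-167.7500 = -1006.5000
edge 1: (5.5,11)→(16,8)  cross = 5.5·8 − 16·11 = -132.0000; (r_i+r_j)·cross = 21.5·-132.0000 = -2838.0000
edge 2: (16,8)→(17.5,10)  cross = 16·10 − 17.5·8 = 20.0000; (r_i+r_j)·cross = 33.5·20.0000 = 670.0000
edge 3: (17.5,10)→(19,32)  cross = 17.5·32 − 19·10 = 370.0000; (r_i+r_j)·cross = 36.5·370.0000 = 13505.0000
edge 4: (19,32)→(14,37)  cross = 19·37 − 14·32 = 255.0000; (r_i+r_j)·cross = 33·255.0000 = 8415.0000
edge 5: (14,37)→(0.5,31.5)  cross = 14·31.5 − 0.5·37 = 422.5000; (r_i+r_j)·cross = 14.5·422.5000 = 6126.2500
Σcross = 767.7500 → A = |Σcross|/2 = 383.8750 mm²
Σ(r_i+r_j)·cross = 24871.7500 → first moment M = |Σ|/6 = 4145.2917
R_c = M/A = 4145.2917/383.8750 = 10.7985 mm
θ = 182° = 3.176499 rad
V = θ·R_c·A = 3.176499·10.7985·383.8750 = 13167.516 mm³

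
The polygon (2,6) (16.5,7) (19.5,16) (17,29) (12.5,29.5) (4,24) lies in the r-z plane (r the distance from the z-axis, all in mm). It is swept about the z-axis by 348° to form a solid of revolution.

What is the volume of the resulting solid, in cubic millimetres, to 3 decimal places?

Profile (r,z), 6 vertices: (2,6) (16.5,7) (19.5,16) (17,29) (12.5,29.5) (4,24)
edge 0: (2,6)→(16.5,7)  cross = 2·7 − 16.5·6 = -85.0000; (r_i+r_j)·cross = 18.5·-85.0000 = -1572.5000
edge 1: (16.5,7)→(19.5,16)  cross = 16.5·16 − 19.5·7 = 127.5000; (r_i+r_j)·cross = 36·127.5000 = 4590.0000
edge 2: (19.5,16)→(17,29)  cross = 19.5·29 − 17·16 = 293.5000; (r_i+r_j)·cross = 36.5·293.5000 = 10712.7500
edge 3: (17,29)→(12.5,29.5)  cross = 17·29.5 − 12.5·29 = 139.0000; (r_i+r_j)·cross = 29.5·139.0000 = 4100.5000
edge 4: (12.5,29.5)→(4,24)  cross = 12.5·24 − 4·29.5 = 182.0000; (r_i+r_j)·cross = 16.5·182.0000 = 3003.0000
edge 5: (4,24)→(2,6)  cross = 4·6 − 2·24 = -24.0000; (r_i+r_j)·cross = 6·-24.0000 = -144.0000
Σcross = 633.0000 → A = |Σcross|/2 = 316.5000 mm²
Σ(r_i+r_j)·cross = 20689.7500 → first moment M = |Σ|/6 = 3448.2917
R_c = M/A = 3448.2917/316.5000 = 10.8951 mm
θ = 348° = 6.073746 rad
V = θ·R_c·A = 6.073746·10.8951·316.5000 = 20944.047 mm³

Volume = 20944.047 mm³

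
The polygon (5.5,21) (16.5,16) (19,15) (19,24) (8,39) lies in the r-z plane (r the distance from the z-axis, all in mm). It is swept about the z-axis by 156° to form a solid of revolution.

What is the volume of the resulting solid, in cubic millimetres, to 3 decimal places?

Profile (r,z), 5 vertices: (5.5,21) (16.5,16) (19,15) (19,24) (8,39)
edge 0: (5.5,21)→(16.5,16)  cross = 5.5·16 − 16.5·21 = -258.5000; (r_i+r_j)·cross = 22·-258.5000 = -5687.0000
edge 1: (16.5,16)→(19,15)  cross = 16.5·15 − 19·16 = -56.5000; (r_i+r_j)·cross = 35.5·-56.5000 = -2005.7500
edge 2: (19,15)→(19,24)  cross = 19·24 − 19·15 = 171.0000; (r_i+r_j)·cross = 38·171.0000 = 6498.0000
edge 3: (19,24)→(8,39)  cross = 19·39 − 8·24 = 549.0000; (r_i+r_j)·cross = 27·549.0000 = 14823.0000
edge 4: (8,39)→(5.5,21)  cross = 8·21 − 5.5·39 = -46.5000; (r_i+r_j)·cross = 13.5·-46.5000 = -627.7500
Σcross = 358.5000 → A = |Σcross|/2 = 179.2500 mm²
Σ(r_i+r_j)·cross = 13000.5000 → first moment M = |Σ|/6 = 2166.7500
R_c = M/A = 2166.7500/179.2500 = 12.0879 mm
θ = 156° = 2.722714 rad
V = θ·R_c·A = 2.722714·12.0879·179.2500 = 5899.440 mm³

Volume = 5899.440 mm³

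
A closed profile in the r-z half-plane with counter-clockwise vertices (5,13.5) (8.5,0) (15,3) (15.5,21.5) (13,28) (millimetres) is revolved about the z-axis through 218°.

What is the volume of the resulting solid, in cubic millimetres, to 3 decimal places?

Volume = 7933.283 mm³

Profile (r,z), 5 vertices: (5,13.5) (8.5,0) (15,3) (15.5,21.5) (13,28)
edge 0: (5,13.5)→(8.5,0)  cross = 5·0 − 8.5·13.5 = -114.7500; (r_i+r_j)·cross = 13.5·-114.7500 = -1549.1250
edge 1: (8.5,0)→(15,3)  cross = 8.5·3 − 15·0 = 25.5000; (r_i+r_j)·cross = 23.5·25.5000 = 599.2500
edge 2: (15,3)→(15.5,21.5)  cross = 15·21.5 − 15.5·3 = 276.0000; (r_i+r_j)·cross = 30.5·276.0000 = 8418.0000
edge 3: (15.5,21.5)→(13,28)  cross = 15.5·28 − 13·21.5 = 154.5000; (r_i+r_j)·cross = 28.5·154.5000 = 4403.2500
edge 4: (13,28)→(5,13.5)  cross = 13·13.5 − 5·28 = 35.5000; (r_i+r_j)·cross = 18·35.5000 = 639.0000
Σcross = 376.7500 → A = |Σcross|/2 = 188.3750 mm²
Σ(r_i+r_j)·cross = 12510.3750 → first moment M = |Σ|/6 = 2085.0625
R_c = M/A = 2085.0625/188.3750 = 11.0687 mm
θ = 218° = 3.804818 rad
V = θ·R_c·A = 3.804818·11.0687·188.3750 = 7933.283 mm³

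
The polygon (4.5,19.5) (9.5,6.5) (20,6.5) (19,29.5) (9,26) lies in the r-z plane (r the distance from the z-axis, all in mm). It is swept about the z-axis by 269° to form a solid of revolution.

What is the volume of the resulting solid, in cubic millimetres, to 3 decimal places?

Volume = 16576.155 mm³

Profile (r,z), 5 vertices: (4.5,19.5) (9.5,6.5) (20,6.5) (19,29.5) (9,26)
edge 0: (4.5,19.5)→(9.5,6.5)  cross = 4.5·6.5 − 9.5·19.5 = -156.0000; (r_i+r_j)·cross = 14·-156.0000 = -2184.0000
edge 1: (9.5,6.5)→(20,6.5)  cross = 9.5·6.5 − 20·6.5 = -68.2500; (r_i+r_j)·cross = 29.5·-68.2500 = -2013.3750
edge 2: (20,6.5)→(19,29.5)  cross = 20·29.5 − 19·6.5 = 466.5000; (r_i+r_j)·cross = 39·466.5000 = 18193.5000
edge 3: (19,29.5)→(9,26)  cross = 19·26 − 9·29.5 = 228.5000; (r_i+r_j)·cross = 28·228.5000 = 6398.0000
edge 4: (9,26)→(4.5,19.5)  cross = 9·19.5 − 4.5·26 = 58.5000; (r_i+r_j)·cross = 13.5·58.5000 = 789.7500
Σcross = 529.2500 → A = |Σcross|/2 = 264.6250 mm²
Σ(r_i+r_j)·cross = 21183.8750 → first moment M = |Σ|/6 = 3530.6458
R_c = M/A = 3530.6458/264.6250 = 13.3421 mm
θ = 269° = 4.694936 rad
V = θ·R_c·A = 4.694936·13.3421·264.6250 = 16576.155 mm³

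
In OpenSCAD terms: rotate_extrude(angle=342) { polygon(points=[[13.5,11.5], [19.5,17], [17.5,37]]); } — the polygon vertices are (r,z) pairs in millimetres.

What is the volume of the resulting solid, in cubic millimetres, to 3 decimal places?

Volume = 6581.349 mm³

Profile (r,z), 3 vertices: (13.5,11.5) (19.5,17) (17.5,37)
edge 0: (13.5,11.5)→(19.5,17)  cross = 13.5·17 − 19.5·11.5 = 5.2500; (r_i+r_j)·cross = 33·5.2500 = 173.2500
edge 1: (19.5,17)→(17.5,37)  cross = 19.5·37 − 17.5·17 = 424.0000; (r_i+r_j)·cross = 37·424.0000 = 15688.0000
edge 2: (17.5,37)→(13.5,11.5)  cross = 17.5·11.5 − 13.5·37 = -298.2500; (r_i+r_j)·cross = 31·-298.2500 = -9245.7500
Σcross = 131.0000 → A = |Σcross|/2 = 65.5000 mm²
Σ(r_i+r_j)·cross = 6615.5000 → first moment M = |Σ|/6 = 1102.5833
R_c = M/A = 1102.5833/65.5000 = 16.8333 mm
θ = 342° = 5.969026 rad
V = θ·R_c·A = 5.969026·16.8333·65.5000 = 6581.349 mm³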